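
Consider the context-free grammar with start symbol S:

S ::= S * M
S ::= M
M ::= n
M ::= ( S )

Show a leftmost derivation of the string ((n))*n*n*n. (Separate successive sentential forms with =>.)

S => S*M => S*M*M => S*M*M*M => M*M*M*M => (S)*M*M*M => (M)*M*M*M => ((S))*M*M*M => ((M))*M*M*M => ((n))*M*M*M => ((n))*n*M*M => ((n))*n*n*M => ((n))*n*n*n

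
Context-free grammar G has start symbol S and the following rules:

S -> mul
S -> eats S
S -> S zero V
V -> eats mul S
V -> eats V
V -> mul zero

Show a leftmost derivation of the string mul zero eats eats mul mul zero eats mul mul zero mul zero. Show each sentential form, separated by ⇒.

S ⇒ S zero V ⇒ mul zero V ⇒ mul zero eats V ⇒ mul zero eats eats mul S ⇒ mul zero eats eats mul S zero V ⇒ mul zero eats eats mul S zero V zero V ⇒ mul zero eats eats mul mul zero V zero V ⇒ mul zero eats eats mul mul zero eats mul S zero V ⇒ mul zero eats eats mul mul zero eats mul mul zero V ⇒ mul zero eats eats mul mul zero eats mul mul zero mul zero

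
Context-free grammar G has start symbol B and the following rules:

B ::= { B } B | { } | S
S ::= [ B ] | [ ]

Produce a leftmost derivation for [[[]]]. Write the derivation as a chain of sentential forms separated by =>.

B=>S=>[B]=>[S]=>[[B]]=>[[S]]=>[[[]]]

B => S   [B ::= S]
S => [B]   [S ::= [ B ]]
[B] => [S]   [B ::= S]
[S] => [[B]]   [S ::= [ B ]]
[[B]] => [[S]]   [B ::= S]
[[S]] => [[[]]]   [S ::= [ ]]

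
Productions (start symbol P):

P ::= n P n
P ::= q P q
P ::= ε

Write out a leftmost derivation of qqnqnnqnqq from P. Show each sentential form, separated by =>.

P => qPq => qqPqq => qqnPnqq => qqnqPqnqq => qqnqnPnqnqq => qqnqnnqnqq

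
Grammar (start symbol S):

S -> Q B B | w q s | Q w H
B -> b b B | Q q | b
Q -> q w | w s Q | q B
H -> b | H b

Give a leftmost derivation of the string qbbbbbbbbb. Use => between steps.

S => QBB => qBBB => qbBB => qbbbBB => qbbbbbBB => qbbbbbbbBB => qbbbbbbbbB => qbbbbbbbbb

S => QBB   [S -> Q B B]
QBB => qBBB   [Q -> q B]
qBBB => qbBB   [B -> b]
qbBB => qbbbBB   [B -> b b B]
qbbbBB => qbbbbbBB   [B -> b b B]
qbbbbbBB => qbbbbbbbBB   [B -> b b B]
qbbbbbbbBB => qbbbbbbbbB   [B -> b]
qbbbbbbbbB => qbbbbbbbbb   [B -> b]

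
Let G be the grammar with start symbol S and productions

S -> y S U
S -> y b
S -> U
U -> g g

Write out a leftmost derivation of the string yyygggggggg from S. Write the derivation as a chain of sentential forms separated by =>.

S => ySU   [S -> y S U]
ySU => yySUU   [S -> y S U]
yySUU => yyySUUU   [S -> y S U]
yyySUUU => yyyUUUU   [S -> U]
yyyUUUU => yyyggUUU   [U -> g g]
yyyggUUU => yyyggggUU   [U -> g g]
yyyggggUU => yyyggggggU   [U -> g g]
yyyggggggU => yyygggggggg   [U -> g g]

S=>ySU=>yySUU=>yyySUUU=>yyyUUUU=>yyyggUUU=>yyyggggUU=>yyyggggggU=>yyygggggggg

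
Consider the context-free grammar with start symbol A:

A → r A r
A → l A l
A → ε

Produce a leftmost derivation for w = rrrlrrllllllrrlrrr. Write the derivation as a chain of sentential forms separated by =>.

A => rAr => rrArr => rrrArrr => rrrlAlrrr => rrrlrArlrrr => rrrlrrArrlrrr => rrrlrrlAlrrlrrr => rrrlrrllAllrrlrrr => rrrlrrlllAlllrrlrrr => rrrlrrllllllrrlrrr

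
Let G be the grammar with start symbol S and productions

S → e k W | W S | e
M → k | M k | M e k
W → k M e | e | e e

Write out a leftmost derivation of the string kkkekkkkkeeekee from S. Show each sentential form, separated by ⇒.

S ⇒ WS ⇒ kMeS ⇒ kMkeS ⇒ kkkeS ⇒ kkkeWS ⇒ kkkekMeS ⇒ kkkekMkeS ⇒ kkkekMkkeS ⇒ kkkekMkkkeS ⇒ kkkekkkkkeS ⇒ kkkekkkkkeWS ⇒ kkkekkkkkeeS ⇒ kkkekkkkkeeekW ⇒ kkkekkkkkeeekee

S ⇒ WS   [S → W S]
WS ⇒ kMeS   [W → k M e]
kMeS ⇒ kMkeS   [M → M k]
kMkeS ⇒ kkkeS   [M → k]
kkkeS ⇒ kkkeWS   [S → W S]
kkkeWS ⇒ kkkekMeS   [W → k M e]
kkkekMeS ⇒ kkkekMkeS   [M → M k]
kkkekMkeS ⇒ kkkekMkkeS   [M → M k]
kkkekMkkeS ⇒ kkkekMkkkeS   [M → M k]
kkkekMkkkeS ⇒ kkkekkkkkeS   [M → k]
kkkekkkkkeS ⇒ kkkekkkkkeWS   [S → W S]
kkkekkkkkeWS ⇒ kkkekkkkkeeS   [W → e]
kkkekkkkkeeS ⇒ kkkekkkkkeeekW   [S → e k W]
kkkekkkkkeeekW ⇒ kkkekkkkkeeekee   [W → e e]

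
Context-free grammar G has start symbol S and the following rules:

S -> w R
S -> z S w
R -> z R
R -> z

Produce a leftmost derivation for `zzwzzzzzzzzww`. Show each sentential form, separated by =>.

S=>zSw=>zzSww=>zzwRww=>zzwzRww=>zzwzzRww=>zzwzzzRww=>zzwzzzzRww=>zzwzzzzzRww=>zzwzzzzzzRww=>zzwzzzzzzzRww=>zzwzzzzzzzzww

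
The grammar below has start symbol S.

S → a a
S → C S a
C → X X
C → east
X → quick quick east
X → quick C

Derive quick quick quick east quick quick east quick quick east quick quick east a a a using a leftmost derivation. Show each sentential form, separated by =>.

S => C S a => X X S a => quick C X S a => quick X X X S a => quick quick C X X S a => quick quick X X X X S a => quick quick quick C X X X S a => quick quick quick east X X X S a => quick quick quick east quick quick east X X S a => quick quick quick east quick quick east quick quick east X S a => quick quick quick east quick quick east quick quick east quick quick east S a => quick quick quick east quick quick east quick quick east quick quick east a a a

S => C S a   [S → C S a]
C S a => X X S a   [C → X X]
X X S a => quick C X S a   [X → quick C]
quick C X S a => quick X X X S a   [C → X X]
quick X X X S a => quick quick C X X S a   [X → quick C]
quick quick C X X S a => quick quick X X X X S a   [C → X X]
quick quick X X X X S a => quick quick quick C X X X S a   [X → quick C]
quick quick quick C X X X S a => quick quick quick east X X X S a   [C → east]
quick quick quick east X X X S a => quick quick quick east quick quick east X X S a   [X → quick quick east]
quick quick quick east quick quick east X X S a => quick quick quick east quick quick east quick quick east X S a   [X → quick quick east]
quick quick quick east quick quick east quick quick east X S a => quick quick quick east quick quick east quick quick east quick quick east S a   [X → quick quick east]
quick quick quick east quick quick east quick quick east quick quick east S a => quick quick quick east quick quick east quick quick east quick quick east a a a   [S → a a]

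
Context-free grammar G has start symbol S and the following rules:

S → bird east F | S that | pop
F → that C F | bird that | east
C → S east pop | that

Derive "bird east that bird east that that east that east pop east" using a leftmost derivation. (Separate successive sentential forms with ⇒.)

S ⇒ bird east F   [S → bird east F]
bird east F ⇒ bird east that C F   [F → that C F]
bird east that C F ⇒ bird east that S east pop F   [C → S east pop]
bird east that S east pop F ⇒ bird east that S that east pop F   [S → S that]
bird east that S that east pop F ⇒ bird east that bird east F that east pop F   [S → bird east F]
bird east that bird east F that east pop F ⇒ bird east that bird east that C F that east pop F   [F → that C F]
bird east that bird east that C F that east pop F ⇒ bird east that bird east that that F that east pop F   [C → that]
bird east that bird east that that F that east pop F ⇒ bird east that bird east that that east that east pop F   [F → east]
bird east that bird east that that east that east pop F ⇒ bird east that bird east that that east that east pop east   [F → east]

S ⇒ bird east F ⇒ bird east that C F ⇒ bird east that S east pop F ⇒ bird east that S that east pop F ⇒ bird east that bird east F that east pop F ⇒ bird east that bird east that C F that east pop F ⇒ bird east that bird east that that F that east pop F ⇒ bird east that bird east that that east that east pop F ⇒ bird east that bird east that that east that east pop east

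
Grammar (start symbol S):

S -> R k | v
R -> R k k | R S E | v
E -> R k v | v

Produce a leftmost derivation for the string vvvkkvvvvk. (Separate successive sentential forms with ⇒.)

S ⇒ Rk   [S -> R k]
Rk ⇒ RSEk   [R -> R S E]
RSEk ⇒ RSESEk   [R -> R S E]
RSESEk ⇒ RkkSESEk   [R -> R k k]
RkkSESEk ⇒ RSEkkSESEk   [R -> R S E]
RSEkkSESEk ⇒ vSEkkSESEk   [R -> v]
vSEkkSESEk ⇒ vvEkkSESEk   [S -> v]
vvEkkSESEk ⇒ vvvkkSESEk   [E -> v]
vvvkkSESEk ⇒ vvvkkvESEk   [S -> v]
vvvkkvESEk ⇒ vvvkkvvSEk   [E -> v]
vvvkkvvSEk ⇒ vvvkkvvvEk   [S -> v]
vvvkkvvvEk ⇒ vvvkkvvvvk   [E -> v]

S ⇒ Rk ⇒ RSEk ⇒ RSESEk ⇒ RkkSESEk ⇒ RSEkkSESEk ⇒ vSEkkSESEk ⇒ vvEkkSESEk ⇒ vvvkkSESEk ⇒ vvvkkvESEk ⇒ vvvkkvvSEk ⇒ vvvkkvvvEk ⇒ vvvkkvvvvk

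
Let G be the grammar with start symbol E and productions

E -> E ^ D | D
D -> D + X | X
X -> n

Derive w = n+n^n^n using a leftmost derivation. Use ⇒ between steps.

E ⇒ E^D ⇒ E^D^D ⇒ D^D^D ⇒ D+X^D^D ⇒ X+X^D^D ⇒ n+X^D^D ⇒ n+n^D^D ⇒ n+n^X^D ⇒ n+n^n^D ⇒ n+n^n^X ⇒ n+n^n^n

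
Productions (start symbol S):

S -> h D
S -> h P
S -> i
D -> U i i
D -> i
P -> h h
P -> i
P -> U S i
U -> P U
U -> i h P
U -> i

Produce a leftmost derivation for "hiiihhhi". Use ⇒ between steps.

S ⇒ hP ⇒ hUSi ⇒ hPUSi ⇒ hiUSi ⇒ hiPUSi ⇒ hiiUSi ⇒ hiiiSi ⇒ hiiihPi ⇒ hiiihhhi

S ⇒ hP   [S -> h P]
hP ⇒ hUSi   [P -> U S i]
hUSi ⇒ hPUSi   [U -> P U]
hPUSi ⇒ hiUSi   [P -> i]
hiUSi ⇒ hiPUSi   [U -> P U]
hiPUSi ⇒ hiiUSi   [P -> i]
hiiUSi ⇒ hiiiSi   [U -> i]
hiiiSi ⇒ hiiihPi   [S -> h P]
hiiihPi ⇒ hiiihhhi   [P -> h h]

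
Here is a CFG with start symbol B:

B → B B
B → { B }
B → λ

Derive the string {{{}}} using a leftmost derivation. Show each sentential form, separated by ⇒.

B⇒BB⇒{B}B⇒{BB}B⇒{{B}B}B⇒{{{B}}B}B⇒{{{}}B}B⇒{{{}}}B⇒{{{}}}

B ⇒ BB   [B → B B]
BB ⇒ {B}B   [B → { B }]
{B}B ⇒ {BB}B   [B → B B]
{BB}B ⇒ {{B}B}B   [B → { B }]
{{B}B}B ⇒ {{{B}}B}B   [B → { B }]
{{{B}}B}B ⇒ {{{}}B}B   [B → λ]
{{{}}B}B ⇒ {{{}}}B   [B → λ]
{{{}}}B ⇒ {{{}}}   [B → λ]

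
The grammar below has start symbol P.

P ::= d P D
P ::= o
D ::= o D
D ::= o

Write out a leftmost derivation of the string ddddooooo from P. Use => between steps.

P => dPD => ddPDD => dddPDDD => ddddPDDDD => ddddoDDDD => ddddooDDD => ddddoooDD => ddddooooD => ddddooooo

P => dPD   [P ::= d P D]
dPD => ddPDD   [P ::= d P D]
ddPDD => dddPDDD   [P ::= d P D]
dddPDDD => ddddPDDDD   [P ::= d P D]
ddddPDDDD => ddddoDDDD   [P ::= o]
ddddoDDDD => ddddooDDD   [D ::= o]
ddddooDDD => ddddoooDD   [D ::= o]
ddddoooDD => ddddooooD   [D ::= o]
ddddooooD => ddddooooo   [D ::= o]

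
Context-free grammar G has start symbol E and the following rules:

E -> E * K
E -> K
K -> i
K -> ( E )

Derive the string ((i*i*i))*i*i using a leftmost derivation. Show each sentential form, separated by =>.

E => E*K => E*K*K => K*K*K => (E)*K*K => (K)*K*K => ((E))*K*K => ((E*K))*K*K => ((E*K*K))*K*K => ((K*K*K))*K*K => ((i*K*K))*K*K => ((i*i*K))*K*K => ((i*i*i))*K*K => ((i*i*i))*i*K => ((i*i*i))*i*i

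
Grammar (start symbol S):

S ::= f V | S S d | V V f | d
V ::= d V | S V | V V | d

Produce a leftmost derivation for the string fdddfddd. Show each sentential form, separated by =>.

S=>fV=>fSV=>fSSdV=>fVVfSdV=>fVVVfSdV=>fdVVfSdV=>fddVfSdV=>fdddfSdV=>fdddfddV=>fdddfddd

S => fV   [S ::= f V]
fV => fSV   [V ::= S V]
fSV => fSSdV   [S ::= S S d]
fSSdV => fVVfSdV   [S ::= V V f]
fVVfSdV => fVVVfSdV   [V ::= V V]
fVVVfSdV => fdVVfSdV   [V ::= d]
fdVVfSdV => fddVfSdV   [V ::= d]
fddVfSdV => fdddfSdV   [V ::= d]
fdddfSdV => fdddfddV   [S ::= d]
fdddfddV => fdddfddd   [V ::= d]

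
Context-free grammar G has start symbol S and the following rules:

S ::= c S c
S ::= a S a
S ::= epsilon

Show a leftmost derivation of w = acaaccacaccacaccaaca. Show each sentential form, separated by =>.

S => aSa   [S ::= a S a]
aSa => acSca   [S ::= c S c]
acSca => acaSaca   [S ::= a S a]
acaSaca => acaaSaaca   [S ::= a S a]
acaaSaaca => acaacScaaca   [S ::= c S c]
acaacScaaca => acaaccSccaaca   [S ::= c S c]
acaaccSccaaca => acaaccaSaccaaca   [S ::= a S a]
acaaccaSaccaaca => acaaccacScaccaaca   [S ::= c S c]
acaaccacScaccaaca => acaaccacaSacaccaaca   [S ::= a S a]
acaaccacaSacaccaaca => acaaccacacScacaccaaca   [S ::= c S c]
acaaccacacScacaccaaca => acaaccacaccacaccaaca   [S ::= epsilon]

S=>aSa=>acSca=>acaSaca=>acaaSaaca=>acaacScaaca=>acaaccSccaaca=>acaaccaSaccaaca=>acaaccacScaccaaca=>acaaccacaSacaccaaca=>acaaccacacScacaccaaca=>acaaccacaccacaccaaca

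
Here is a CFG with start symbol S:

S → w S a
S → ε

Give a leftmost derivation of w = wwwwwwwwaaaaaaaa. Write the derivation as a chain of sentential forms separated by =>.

S => wSa => wwSaa => wwwSaaa => wwwwSaaaa => wwwwwSaaaaa => wwwwwwSaaaaaa => wwwwwwwSaaaaaaa => wwwwwwwwSaaaaaaaa => wwwwwwwwaaaaaaaa

S => wSa   [S → w S a]
wSa => wwSaa   [S → w S a]
wwSaa => wwwSaaa   [S → w S a]
wwwSaaa => wwwwSaaaa   [S → w S a]
wwwwSaaaa => wwwwwSaaaaa   [S → w S a]
wwwwwSaaaaa => wwwwwwSaaaaaa   [S → w S a]
wwwwwwSaaaaaa => wwwwwwwSaaaaaaa   [S → w S a]
wwwwwwwSaaaaaaa => wwwwwwwwSaaaaaaaa   [S → w S a]
wwwwwwwwSaaaaaaaa => wwwwwwwwaaaaaaaa   [S → ε]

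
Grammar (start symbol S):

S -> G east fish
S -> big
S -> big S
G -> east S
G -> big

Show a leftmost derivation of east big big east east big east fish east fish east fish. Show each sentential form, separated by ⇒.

S ⇒ G east fish ⇒ east S east fish ⇒ east big S east fish ⇒ east big big S east fish ⇒ east big big G east fish east fish ⇒ east big big east S east fish east fish ⇒ east big big east G east fish east fish east fish ⇒ east big big east east S east fish east fish east fish ⇒ east big big east east big east fish east fish east fish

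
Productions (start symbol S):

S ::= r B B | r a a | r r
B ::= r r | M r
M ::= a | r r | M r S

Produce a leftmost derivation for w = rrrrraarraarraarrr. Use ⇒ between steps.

S ⇒ rBB ⇒ rMrB ⇒ rMrSrB ⇒ rMrSrSrB ⇒ rMrSrSrSrB ⇒ rrrrSrSrSrB ⇒ rrrrraarSrSrB ⇒ rrrrraarraarSrB ⇒ rrrrraarraarraarB ⇒ rrrrraarraarraarrr

S ⇒ rBB   [S ::= r B B]
rBB ⇒ rMrB   [B ::= M r]
rMrB ⇒ rMrSrB   [M ::= M r S]
rMrSrB ⇒ rMrSrSrB   [M ::= M r S]
rMrSrSrB ⇒ rMrSrSrSrB   [M ::= M r S]
rMrSrSrSrB ⇒ rrrrSrSrSrB   [M ::= r r]
rrrrSrSrSrB ⇒ rrrrraarSrSrB   [S ::= r a a]
rrrrraarSrSrB ⇒ rrrrraarraarSrB   [S ::= r a a]
rrrrraarraarSrB ⇒ rrrrraarraarraarB   [S ::= r a a]
rrrrraarraarraarB ⇒ rrrrraarraarraarrr   [B ::= r r]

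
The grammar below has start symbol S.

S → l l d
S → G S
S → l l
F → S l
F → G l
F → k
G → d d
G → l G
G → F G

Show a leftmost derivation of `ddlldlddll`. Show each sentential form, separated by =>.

S => GS   [S → G S]
GS => FGS   [G → F G]
FGS => SlGS   [F → S l]
SlGS => GSlGS   [S → G S]
GSlGS => ddSlGS   [G → d d]
ddSlGS => ddlldlGS   [S → l l d]
ddlldlGS => ddlldlddS   [G → d d]
ddlldlddS => ddlldlddll   [S → l l]

S => GS => FGS => SlGS => GSlGS => ddSlGS => ddlldlGS => ddlldlddS => ddlldlddll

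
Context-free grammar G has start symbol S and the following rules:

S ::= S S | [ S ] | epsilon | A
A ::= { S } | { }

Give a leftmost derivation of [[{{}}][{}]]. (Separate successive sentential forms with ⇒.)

S⇒[S]⇒[SS]⇒[[S]S]⇒[[A]S]⇒[[{S}]S]⇒[[{A}]S]⇒[[{{S}}]S]⇒[[{{}}]S]⇒[[{{}}][S]]⇒[[{{}}][SS]]⇒[[{{}}][AS]]⇒[[{{}}][{S}S]]⇒[[{{}}][{}S]]⇒[[{{}}][{}]]

S ⇒ [S]   [S ::= [ S ]]
[S] ⇒ [SS]   [S ::= S S]
[SS] ⇒ [[S]S]   [S ::= [ S ]]
[[S]S] ⇒ [[A]S]   [S ::= A]
[[A]S] ⇒ [[{S}]S]   [A ::= { S }]
[[{S}]S] ⇒ [[{A}]S]   [S ::= A]
[[{A}]S] ⇒ [[{{S}}]S]   [A ::= { S }]
[[{{S}}]S] ⇒ [[{{}}]S]   [S ::= epsilon]
[[{{}}]S] ⇒ [[{{}}][S]]   [S ::= [ S ]]
[[{{}}][S]] ⇒ [[{{}}][SS]]   [S ::= S S]
[[{{}}][SS]] ⇒ [[{{}}][AS]]   [S ::= A]
[[{{}}][AS]] ⇒ [[{{}}][{S}S]]   [A ::= { S }]
[[{{}}][{S}S]] ⇒ [[{{}}][{}S]]   [S ::= epsilon]
[[{{}}][{}S]] ⇒ [[{{}}][{}]]   [S ::= epsilon]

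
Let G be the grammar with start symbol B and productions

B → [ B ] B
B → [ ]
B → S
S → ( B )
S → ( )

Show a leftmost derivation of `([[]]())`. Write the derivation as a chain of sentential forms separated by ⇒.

B⇒S⇒(B)⇒([B]B)⇒([[]]B)⇒([[]]S)⇒([[]]())

B ⇒ S   [B → S]
S ⇒ (B)   [S → ( B )]
(B) ⇒ ([B]B)   [B → [ B ] B]
([B]B) ⇒ ([[]]B)   [B → [ ]]
([[]]B) ⇒ ([[]]S)   [B → S]
([[]]S) ⇒ ([[]]())   [S → ( )]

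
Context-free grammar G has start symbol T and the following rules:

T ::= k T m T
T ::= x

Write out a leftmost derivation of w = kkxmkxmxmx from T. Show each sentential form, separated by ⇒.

T ⇒ kTmT   [T ::= k T m T]
kTmT ⇒ kkTmTmT   [T ::= k T m T]
kkTmTmT ⇒ kkxmTmT   [T ::= x]
kkxmTmT ⇒ kkxmkTmTmT   [T ::= k T m T]
kkxmkTmTmT ⇒ kkxmkxmTmT   [T ::= x]
kkxmkxmTmT ⇒ kkxmkxmxmT   [T ::= x]
kkxmkxmxmT ⇒ kkxmkxmxmx   [T ::= x]

T⇒kTmT⇒kkTmTmT⇒kkxmTmT⇒kkxmkTmTmT⇒kkxmkxmTmT⇒kkxmkxmxmT⇒kkxmkxmxmx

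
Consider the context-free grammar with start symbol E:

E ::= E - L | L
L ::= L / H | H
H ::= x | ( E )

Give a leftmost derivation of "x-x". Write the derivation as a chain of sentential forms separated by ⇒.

E ⇒ E-L   [E ::= E - L]
E-L ⇒ L-L   [E ::= L]
L-L ⇒ H-L   [L ::= H]
H-L ⇒ x-L   [H ::= x]
x-L ⇒ x-H   [L ::= H]
x-H ⇒ x-x   [H ::= x]

E ⇒ E-L ⇒ L-L ⇒ H-L ⇒ x-L ⇒ x-H ⇒ x-x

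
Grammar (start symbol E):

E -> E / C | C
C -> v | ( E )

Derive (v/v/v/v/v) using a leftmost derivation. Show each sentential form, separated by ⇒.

E ⇒ C   [E -> C]
C ⇒ (E)   [C -> ( E )]
(E) ⇒ (E/C)   [E -> E / C]
(E/C) ⇒ (E/C/C)   [E -> E / C]
(E/C/C) ⇒ (E/C/C/C)   [E -> E / C]
(E/C/C/C) ⇒ (E/C/C/C/C)   [E -> E / C]
(E/C/C/C/C) ⇒ (C/C/C/C/C)   [E -> C]
(C/C/C/C/C) ⇒ (v/C/C/C/C)   [C -> v]
(v/C/C/C/C) ⇒ (v/v/C/C/C)   [C -> v]
(v/v/C/C/C) ⇒ (v/v/v/C/C)   [C -> v]
(v/v/v/C/C) ⇒ (v/v/v/v/C)   [C -> v]
(v/v/v/v/C) ⇒ (v/v/v/v/v)   [C -> v]

E⇒C⇒(E)⇒(E/C)⇒(E/C/C)⇒(E/C/C/C)⇒(E/C/C/C/C)⇒(C/C/C/C/C)⇒(v/C/C/C/C)⇒(v/v/C/C/C)⇒(v/v/v/C/C)⇒(v/v/v/v/C)⇒(v/v/v/v/v)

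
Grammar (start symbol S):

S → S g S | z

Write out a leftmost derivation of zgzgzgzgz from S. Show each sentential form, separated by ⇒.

S ⇒ SgS ⇒ SgSgS ⇒ SgSgSgS ⇒ zgSgSgS ⇒ zgSgSgSgS ⇒ zgzgSgSgS ⇒ zgzgzgSgS ⇒ zgzgzgzgS ⇒ zgzgzgzgz

S ⇒ SgS   [S → S g S]
SgS ⇒ SgSgS   [S → S g S]
SgSgS ⇒ SgSgSgS   [S → S g S]
SgSgSgS ⇒ zgSgSgS   [S → z]
zgSgSgS ⇒ zgSgSgSgS   [S → S g S]
zgSgSgSgS ⇒ zgzgSgSgS   [S → z]
zgzgSgSgS ⇒ zgzgzgSgS   [S → z]
zgzgzgSgS ⇒ zgzgzgzgS   [S → z]
zgzgzgzgS ⇒ zgzgzgzgz   [S → z]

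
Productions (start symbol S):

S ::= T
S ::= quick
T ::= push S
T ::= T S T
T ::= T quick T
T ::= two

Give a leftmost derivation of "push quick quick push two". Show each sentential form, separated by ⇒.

S ⇒ T ⇒ T quick T ⇒ push S quick T ⇒ push quick quick T ⇒ push quick quick push S ⇒ push quick quick push T ⇒ push quick quick push two

S ⇒ T   [S ::= T]
T ⇒ T quick T   [T ::= T quick T]
T quick T ⇒ push S quick T   [T ::= push S]
push S quick T ⇒ push quick quick T   [S ::= quick]
push quick quick T ⇒ push quick quick push S   [T ::= push S]
push quick quick push S ⇒ push quick quick push T   [S ::= T]
push quick quick push T ⇒ push quick quick push two   [T ::= two]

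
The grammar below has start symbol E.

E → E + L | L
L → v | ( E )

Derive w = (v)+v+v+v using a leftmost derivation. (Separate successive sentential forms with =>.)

E => E+L   [E → E + L]
E+L => E+L+L   [E → E + L]
E+L+L => E+L+L+L   [E → E + L]
E+L+L+L => L+L+L+L   [E → L]
L+L+L+L => (E)+L+L+L   [L → ( E )]
(E)+L+L+L => (L)+L+L+L   [E → L]
(L)+L+L+L => (v)+L+L+L   [L → v]
(v)+L+L+L => (v)+v+L+L   [L → v]
(v)+v+L+L => (v)+v+v+L   [L → v]
(v)+v+v+L => (v)+v+v+v   [L → v]

E => E+L => E+L+L => E+L+L+L => L+L+L+L => (E)+L+L+L => (L)+L+L+L => (v)+L+L+L => (v)+v+L+L => (v)+v+v+L => (v)+v+v+v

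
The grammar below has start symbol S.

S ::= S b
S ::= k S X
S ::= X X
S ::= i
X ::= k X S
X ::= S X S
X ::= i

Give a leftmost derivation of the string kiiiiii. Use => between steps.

S => XX   [S ::= X X]
XX => SXSX   [X ::= S X S]
SXSX => XXXSX   [S ::= X X]
XXXSX => kXSXXSX   [X ::= k X S]
kXSXXSX => kiSXXSX   [X ::= i]
kiSXXSX => kiiXXSX   [S ::= i]
kiiXXSX => kiiiXSX   [X ::= i]
kiiiXSX => kiiiiSX   [X ::= i]
kiiiiSX => kiiiiiX   [S ::= i]
kiiiiiX => kiiiiii   [X ::= i]

S => XX => SXSX => XXXSX => kXSXXSX => kiSXXSX => kiiXXSX => kiiiXSX => kiiiiSX => kiiiiiX => kiiiiii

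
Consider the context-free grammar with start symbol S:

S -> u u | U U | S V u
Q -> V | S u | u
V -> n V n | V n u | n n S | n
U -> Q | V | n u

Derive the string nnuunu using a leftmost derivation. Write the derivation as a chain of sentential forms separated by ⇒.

S⇒UU⇒VU⇒nnSU⇒nnuuU⇒nnuunu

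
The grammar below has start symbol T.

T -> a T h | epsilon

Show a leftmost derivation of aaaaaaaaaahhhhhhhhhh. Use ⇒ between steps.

T ⇒ aTh   [T -> a T h]
aTh ⇒ aaThh   [T -> a T h]
aaThh ⇒ aaaThhh   [T -> a T h]
aaaThhh ⇒ aaaaThhhh   [T -> a T h]
aaaaThhhh ⇒ aaaaaThhhhh   [T -> a T h]
aaaaaThhhhh ⇒ aaaaaaThhhhhh   [T -> a T h]
aaaaaaThhhhhh ⇒ aaaaaaaThhhhhhh   [T -> a T h]
aaaaaaaThhhhhhh ⇒ aaaaaaaaThhhhhhhh   [T -> a T h]
aaaaaaaaThhhhhhhh ⇒ aaaaaaaaaThhhhhhhhh   [T -> a T h]
aaaaaaaaaThhhhhhhhh ⇒ aaaaaaaaaaThhhhhhhhhh   [T -> a T h]
aaaaaaaaaaThhhhhhhhhh ⇒ aaaaaaaaaahhhhhhhhhh   [T -> epsilon]

T ⇒ aTh ⇒ aaThh ⇒ aaaThhh ⇒ aaaaThhhh ⇒ aaaaaThhhhh ⇒ aaaaaaThhhhhh ⇒ aaaaaaaThhhhhhh ⇒ aaaaaaaaThhhhhhhh ⇒ aaaaaaaaaThhhhhhhhh ⇒ aaaaaaaaaaThhhhhhhhhh ⇒ aaaaaaaaaahhhhhhhhhh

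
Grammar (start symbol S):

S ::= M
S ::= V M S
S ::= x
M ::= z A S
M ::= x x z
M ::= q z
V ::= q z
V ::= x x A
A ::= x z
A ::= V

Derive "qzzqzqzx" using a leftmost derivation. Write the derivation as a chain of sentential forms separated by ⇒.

S ⇒ VMS   [S ::= V M S]
VMS ⇒ qzMS   [V ::= q z]
qzMS ⇒ qzzASS   [M ::= z A S]
qzzASS ⇒ qzzVSS   [A ::= V]
qzzVSS ⇒ qzzqzSS   [V ::= q z]
qzzqzSS ⇒ qzzqzMS   [S ::= M]
qzzqzMS ⇒ qzzqzqzS   [M ::= q z]
qzzqzqzS ⇒ qzzqzqzx   [S ::= x]

S ⇒ VMS ⇒ qzMS ⇒ qzzASS ⇒ qzzVSS ⇒ qzzqzSS ⇒ qzzqzMS ⇒ qzzqzqzS ⇒ qzzqzqzx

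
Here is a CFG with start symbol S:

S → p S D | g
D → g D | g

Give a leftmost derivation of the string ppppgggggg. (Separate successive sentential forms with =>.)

S => pSD   [S → p S D]
pSD => ppSDD   [S → p S D]
ppSDD => pppSDDD   [S → p S D]
pppSDDD => ppppSDDDD   [S → p S D]
ppppSDDDD => ppppgDDDD   [S → g]
ppppgDDDD => ppppggDDDD   [D → g D]
ppppggDDDD => ppppgggDDD   [D → g]
ppppgggDDD => ppppggggDD   [D → g]
ppppggggDD => ppppgggggD   [D → g]
ppppgggggD => ppppgggggg   [D → g]

S => pSD => ppSDD => pppSDDD => ppppSDDDD => ppppgDDDD => ppppggDDDD => ppppgggDDD => ppppggggDD => ppppgggggD => ppppgggggg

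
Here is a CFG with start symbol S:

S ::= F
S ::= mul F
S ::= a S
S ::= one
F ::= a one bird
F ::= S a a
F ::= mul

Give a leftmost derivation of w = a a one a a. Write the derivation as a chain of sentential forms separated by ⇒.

S ⇒ a S ⇒ a a S ⇒ a a F ⇒ a a S a a ⇒ a a one a a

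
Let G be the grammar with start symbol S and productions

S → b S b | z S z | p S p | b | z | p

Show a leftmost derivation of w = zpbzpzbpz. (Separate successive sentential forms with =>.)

S => zSz   [S → z S z]
zSz => zpSpz   [S → p S p]
zpSpz => zpbSbpz   [S → b S b]
zpbSbpz => zpbzSzbpz   [S → z S z]
zpbzSzbpz => zpbzpzbpz   [S → p]

S => zSz => zpSpz => zpbSbpz => zpbzSzbpz => zpbzpzbpz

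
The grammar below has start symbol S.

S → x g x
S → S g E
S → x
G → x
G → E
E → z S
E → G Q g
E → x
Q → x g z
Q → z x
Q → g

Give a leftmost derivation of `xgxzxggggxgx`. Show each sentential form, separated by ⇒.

S ⇒ SgE   [S → S g E]
SgE ⇒ SgEgE   [S → S g E]
SgEgE ⇒ SgEgEgE   [S → S g E]
SgEgEgE ⇒ xgEgEgE   [S → x]
xgEgEgE ⇒ xgGQggEgE   [E → G Q g]
xgGQggEgE ⇒ xgEQggEgE   [G → E]
xgEQggEgE ⇒ xgGQgQggEgE   [E → G Q g]
xgGQgQggEgE ⇒ xgxQgQggEgE   [G → x]
xgxQgQggEgE ⇒ xgxzxgQggEgE   [Q → z x]
xgxzxgQggEgE ⇒ xgxzxggggEgE   [Q → g]
xgxzxggggEgE ⇒ xgxzxggggxgE   [E → x]
xgxzxggggxgE ⇒ xgxzxggggxgx   [E → x]

S ⇒ SgE ⇒ SgEgE ⇒ SgEgEgE ⇒ xgEgEgE ⇒ xgGQggEgE ⇒ xgEQggEgE ⇒ xgGQgQggEgE ⇒ xgxQgQggEgE ⇒ xgxzxgQggEgE ⇒ xgxzxggggEgE ⇒ xgxzxggggxgE ⇒ xgxzxggggxgx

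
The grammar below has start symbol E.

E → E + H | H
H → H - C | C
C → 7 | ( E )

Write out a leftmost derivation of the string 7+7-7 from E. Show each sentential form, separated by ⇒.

E ⇒ E+H   [E → E + H]
E+H ⇒ H+H   [E → H]
H+H ⇒ C+H   [H → C]
C+H ⇒ 7+H   [C → 7]
7+H ⇒ 7+H-C   [H → H - C]
7+H-C ⇒ 7+C-C   [H → C]
7+C-C ⇒ 7+7-C   [C → 7]
7+7-C ⇒ 7+7-7   [C → 7]

E ⇒ E+H ⇒ H+H ⇒ C+H ⇒ 7+H ⇒ 7+H-C ⇒ 7+C-C ⇒ 7+7-C ⇒ 7+7-7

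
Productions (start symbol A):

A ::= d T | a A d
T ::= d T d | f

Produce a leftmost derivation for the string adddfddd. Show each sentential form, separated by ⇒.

A ⇒ aAd   [A ::= a A d]
aAd ⇒ adTd   [A ::= d T]
adTd ⇒ addTdd   [T ::= d T d]
addTdd ⇒ adddTddd   [T ::= d T d]
adddTddd ⇒ adddfddd   [T ::= f]

A⇒aAd⇒adTd⇒addTdd⇒adddTddd⇒adddfddd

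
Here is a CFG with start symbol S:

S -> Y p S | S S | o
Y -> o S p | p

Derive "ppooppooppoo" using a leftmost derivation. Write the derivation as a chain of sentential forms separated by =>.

S => YpS => ppS => ppSS => ppoS => ppoYpS => ppooSppS => ppooSSppS => ppooYpSSppS => ppooppSSppS => ppooppoSppS => ppooppooppS => ppooppooppSS => ppooppooppoS => ppooppooppoo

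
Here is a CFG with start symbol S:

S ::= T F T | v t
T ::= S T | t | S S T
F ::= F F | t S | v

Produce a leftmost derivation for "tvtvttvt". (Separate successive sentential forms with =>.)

S=>TFT=>SSTFT=>TFTSTFT=>tFTSTFT=>tvTSTFT=>tvtSTFT=>tvtvtTFT=>tvtvttFT=>tvtvttvT=>tvtvttvt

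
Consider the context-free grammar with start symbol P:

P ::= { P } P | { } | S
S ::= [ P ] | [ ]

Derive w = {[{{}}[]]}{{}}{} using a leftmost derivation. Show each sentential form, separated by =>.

P => {P}P => {S}P => {[P]}P => {[{P}P]}P => {[{{}}P]}P => {[{{}}S]}P => {[{{}}[]]}P => {[{{}}[]]}{P}P => {[{{}}[]]}{{}}P => {[{{}}[]]}{{}}{}

P => {P}P   [P ::= { P } P]
{P}P => {S}P   [P ::= S]
{S}P => {[P]}P   [S ::= [ P ]]
{[P]}P => {[{P}P]}P   [P ::= { P } P]
{[{P}P]}P => {[{{}}P]}P   [P ::= { }]
{[{{}}P]}P => {[{{}}S]}P   [P ::= S]
{[{{}}S]}P => {[{{}}[]]}P   [S ::= [ ]]
{[{{}}[]]}P => {[{{}}[]]}{P}P   [P ::= { P } P]
{[{{}}[]]}{P}P => {[{{}}[]]}{{}}P   [P ::= { }]
{[{{}}[]]}{{}}P => {[{{}}[]]}{{}}{}   [P ::= { }]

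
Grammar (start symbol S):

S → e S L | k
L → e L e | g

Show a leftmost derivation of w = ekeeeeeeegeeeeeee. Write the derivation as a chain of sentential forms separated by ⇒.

S⇒eSL⇒ekL⇒ekeLe⇒ekeeLee⇒ekeeeLeee⇒ekeeeeLeeee⇒ekeeeeeLeeeee⇒ekeeeeeeLeeeeee⇒ekeeeeeeeLeeeeeee⇒ekeeeeeeegeeeeeee

S ⇒ eSL   [S → e S L]
eSL ⇒ ekL   [S → k]
ekL ⇒ ekeLe   [L → e L e]
ekeLe ⇒ ekeeLee   [L → e L e]
ekeeLee ⇒ ekeeeLeee   [L → e L e]
ekeeeLeee ⇒ ekeeeeLeeee   [L → e L e]
ekeeeeLeeee ⇒ ekeeeeeLeeeee   [L → e L e]
ekeeeeeLeeeee ⇒ ekeeeeeeLeeeeee   [L → e L e]
ekeeeeeeLeeeeee ⇒ ekeeeeeeeLeeeeeee   [L → e L e]
ekeeeeeeeLeeeeeee ⇒ ekeeeeeeegeeeeeee   [L → g]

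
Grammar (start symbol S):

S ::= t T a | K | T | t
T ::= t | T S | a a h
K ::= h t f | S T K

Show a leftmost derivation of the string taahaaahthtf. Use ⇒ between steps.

S ⇒ K ⇒ STK ⇒ tTaTK ⇒ taahaTK ⇒ taahaTSK ⇒ taahaaahSK ⇒ taahaaahtK ⇒ taahaaahthtf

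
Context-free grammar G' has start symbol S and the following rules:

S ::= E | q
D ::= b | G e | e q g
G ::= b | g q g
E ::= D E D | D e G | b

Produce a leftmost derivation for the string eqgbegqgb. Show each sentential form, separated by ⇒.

S ⇒ E ⇒ DED ⇒ eqgED ⇒ eqgDeGD ⇒ eqgbeGD ⇒ eqgbegqgD ⇒ eqgbegqgb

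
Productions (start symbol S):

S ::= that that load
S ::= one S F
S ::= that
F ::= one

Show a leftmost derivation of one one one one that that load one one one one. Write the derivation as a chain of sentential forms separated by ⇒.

S ⇒ one S F   [S ::= one S F]
one S F ⇒ one one S F F   [S ::= one S F]
one one S F F ⇒ one one one S F F F   [S ::= one S F]
one one one S F F F ⇒ one one one one S F F F F   [S ::= one S F]
one one one one S F F F F ⇒ one one one one that that load F F F F   [S ::= that that load]
one one one one that that load F F F F ⇒ one one one one that that load one F F F   [F ::= one]
one one one one that that load one F F F ⇒ one one one one that that load one one F F   [F ::= one]
one one one one that that load one one F F ⇒ one one one one that that load one one one F   [F ::= one]
one one one one that that load one one one F ⇒ one one one one that that load one one one one   [F ::= one]

S ⇒ one S F ⇒ one one S F F ⇒ one one one S F F F ⇒ one one one one S F F F F ⇒ one one one one that that load F F F F ⇒ one one one one that that load one F F F ⇒ one one one one that that load one one F F ⇒ one one one one that that load one one one F ⇒ one one one one that that load one one one one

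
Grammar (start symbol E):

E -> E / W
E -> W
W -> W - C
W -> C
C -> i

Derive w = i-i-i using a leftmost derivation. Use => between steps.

E => W   [E -> W]
W => W-C   [W -> W - C]
W-C => W-C-C   [W -> W - C]
W-C-C => C-C-C   [W -> C]
C-C-C => i-C-C   [C -> i]
i-C-C => i-i-C   [C -> i]
i-i-C => i-i-i   [C -> i]

E => W => W-C => W-C-C => C-C-C => i-C-C => i-i-C => i-i-i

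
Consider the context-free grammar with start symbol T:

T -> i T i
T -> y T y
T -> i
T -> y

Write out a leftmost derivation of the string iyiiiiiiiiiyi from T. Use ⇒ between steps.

T ⇒ iTi ⇒ iyTyi ⇒ iyiTiyi ⇒ iyiiTiiyi ⇒ iyiiiTiiiyi ⇒ iyiiiiTiiiiyi ⇒ iyiiiiiiiiiyi

T ⇒ iTi   [T -> i T i]
iTi ⇒ iyTyi   [T -> y T y]
iyTyi ⇒ iyiTiyi   [T -> i T i]
iyiTiyi ⇒ iyiiTiiyi   [T -> i T i]
iyiiTiiyi ⇒ iyiiiTiiiyi   [T -> i T i]
iyiiiTiiiyi ⇒ iyiiiiTiiiiyi   [T -> i T i]
iyiiiiTiiiiyi ⇒ iyiiiiiiiiiyi   [T -> i]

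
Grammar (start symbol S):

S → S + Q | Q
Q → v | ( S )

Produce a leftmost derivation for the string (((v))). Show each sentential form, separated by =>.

S => Q   [S → Q]
Q => (S)   [Q → ( S )]
(S) => (Q)   [S → Q]
(Q) => ((S))   [Q → ( S )]
((S)) => ((Q))   [S → Q]
((Q)) => (((S)))   [Q → ( S )]
(((S))) => (((Q)))   [S → Q]
(((Q))) => (((v)))   [Q → v]

S => Q => (S) => (Q) => ((S)) => ((Q)) => (((S))) => (((Q))) => (((v)))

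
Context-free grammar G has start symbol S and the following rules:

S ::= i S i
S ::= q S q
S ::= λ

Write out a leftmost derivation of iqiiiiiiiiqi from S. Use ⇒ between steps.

S⇒iSi⇒iqSqi⇒iqiSiqi⇒iqiiSiiqi⇒iqiiiSiiiqi⇒iqiiiiSiiiiqi⇒iqiiiiiiiiqi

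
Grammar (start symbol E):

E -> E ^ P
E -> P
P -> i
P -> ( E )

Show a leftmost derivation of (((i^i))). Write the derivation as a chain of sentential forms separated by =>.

E => P => (E) => (P) => ((E)) => ((P)) => (((E))) => (((E^P))) => (((P^P))) => (((i^P))) => (((i^i)))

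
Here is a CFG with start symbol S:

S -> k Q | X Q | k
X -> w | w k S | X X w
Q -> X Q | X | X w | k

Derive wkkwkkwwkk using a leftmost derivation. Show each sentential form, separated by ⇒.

S ⇒ XQ   [S -> X Q]
XQ ⇒ wkSQ   [X -> w k S]
wkSQ ⇒ wkkQQ   [S -> k Q]
wkkQQ ⇒ wkkXQQ   [Q -> X Q]
wkkXQQ ⇒ wkkXXwQQ   [X -> X X w]
wkkXXwQQ ⇒ wkkwkSXwQQ   [X -> w k S]
wkkwkSXwQQ ⇒ wkkwkkXwQQ   [S -> k]
wkkwkkXwQQ ⇒ wkkwkkwwQQ   [X -> w]
wkkwkkwwQQ ⇒ wkkwkkwwkQ   [Q -> k]
wkkwkkwwkQ ⇒ wkkwkkwwkk   [Q -> k]

S ⇒ XQ ⇒ wkSQ ⇒ wkkQQ ⇒ wkkXQQ ⇒ wkkXXwQQ ⇒ wkkwkSXwQQ ⇒ wkkwkkXwQQ ⇒ wkkwkkwwQQ ⇒ wkkwkkwwkQ ⇒ wkkwkkwwkk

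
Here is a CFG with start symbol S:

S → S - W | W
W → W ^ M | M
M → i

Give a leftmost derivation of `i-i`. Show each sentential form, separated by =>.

S=>S-W=>W-W=>M-W=>i-W=>i-M=>i-i

S => S-W   [S → S - W]
S-W => W-W   [S → W]
W-W => M-W   [W → M]
M-W => i-W   [M → i]
i-W => i-M   [W → M]
i-M => i-i   [M → i]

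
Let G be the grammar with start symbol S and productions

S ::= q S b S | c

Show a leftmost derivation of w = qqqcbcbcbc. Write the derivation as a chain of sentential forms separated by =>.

S=>qSbS=>qqSbSbS=>qqqSbSbSbS=>qqqcbSbSbS=>qqqcbcbSbS=>qqqcbcbcbS=>qqqcbcbcbc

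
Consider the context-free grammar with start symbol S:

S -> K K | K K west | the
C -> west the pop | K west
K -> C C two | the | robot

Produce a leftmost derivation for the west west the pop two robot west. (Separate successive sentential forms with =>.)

S => K K west => C C two K west => K west C two K west => the west C two K west => the west west the pop two K west => the west west the pop two robot west

S => K K west   [S -> K K west]
K K west => C C two K west   [K -> C C two]
C C two K west => K west C two K west   [C -> K west]
K west C two K west => the west C two K west   [K -> the]
the west C two K west => the west west the pop two K west   [C -> west the pop]
the west west the pop two K west => the west west the pop two robot west   [K -> robot]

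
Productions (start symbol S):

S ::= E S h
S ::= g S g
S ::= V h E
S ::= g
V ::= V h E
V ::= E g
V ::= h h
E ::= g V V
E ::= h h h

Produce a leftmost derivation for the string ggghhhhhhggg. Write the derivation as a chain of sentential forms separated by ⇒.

S ⇒ gSg   [S ::= g S g]
gSg ⇒ ggSgg   [S ::= g S g]
ggSgg ⇒ gggSggg   [S ::= g S g]
gggSggg ⇒ gggVhEggg   [S ::= V h E]
gggVhEggg ⇒ ggghhhEggg   [V ::= h h]
ggghhhEggg ⇒ ggghhhhhhggg   [E ::= h h h]

S ⇒ gSg ⇒ ggSgg ⇒ gggSggg ⇒ gggVhEggg ⇒ ggghhhEggg ⇒ ggghhhhhhggg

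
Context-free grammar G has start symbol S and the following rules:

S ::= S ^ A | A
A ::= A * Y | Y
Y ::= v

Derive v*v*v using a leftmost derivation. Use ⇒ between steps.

S⇒A⇒A*Y⇒A*Y*Y⇒Y*Y*Y⇒v*Y*Y⇒v*v*Y⇒v*v*v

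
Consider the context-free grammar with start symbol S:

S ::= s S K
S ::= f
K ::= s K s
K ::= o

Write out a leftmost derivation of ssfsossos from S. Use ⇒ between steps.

S⇒sSK⇒ssSKK⇒ssfKK⇒ssfsKsK⇒ssfsosK⇒ssfsossKs⇒ssfsossos

S ⇒ sSK   [S ::= s S K]
sSK ⇒ ssSKK   [S ::= s S K]
ssSKK ⇒ ssfKK   [S ::= f]
ssfKK ⇒ ssfsKsK   [K ::= s K s]
ssfsKsK ⇒ ssfsosK   [K ::= o]
ssfsosK ⇒ ssfsossKs   [K ::= s K s]
ssfsossKs ⇒ ssfsossos   [K ::= o]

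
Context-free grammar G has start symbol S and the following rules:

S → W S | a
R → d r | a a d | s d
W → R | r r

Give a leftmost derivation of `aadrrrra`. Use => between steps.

S=>WS=>RS=>aadS=>aadWS=>aadrrS=>aadrrWS=>aadrrrrS=>aadrrrra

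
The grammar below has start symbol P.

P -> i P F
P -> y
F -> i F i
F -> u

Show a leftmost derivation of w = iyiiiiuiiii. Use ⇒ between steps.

P ⇒ iPF   [P -> i P F]
iPF ⇒ iyF   [P -> y]
iyF ⇒ iyiFi   [F -> i F i]
iyiFi ⇒ iyiiFii   [F -> i F i]
iyiiFii ⇒ iyiiiFiii   [F -> i F i]
iyiiiFiii ⇒ iyiiiiFiiii   [F -> i F i]
iyiiiiFiiii ⇒ iyiiiiuiiii   [F -> u]

P ⇒ iPF ⇒ iyF ⇒ iyiFi ⇒ iyiiFii ⇒ iyiiiFiii ⇒ iyiiiiFiiii ⇒ iyiiiiuiiii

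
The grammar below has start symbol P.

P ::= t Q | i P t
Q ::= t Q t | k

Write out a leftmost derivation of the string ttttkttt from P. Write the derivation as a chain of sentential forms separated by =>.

P => tQ   [P ::= t Q]
tQ => ttQt   [Q ::= t Q t]
ttQt => tttQtt   [Q ::= t Q t]
tttQtt => ttttQttt   [Q ::= t Q t]
ttttQttt => ttttkttt   [Q ::= k]

P=>tQ=>ttQt=>tttQtt=>ttttQttt=>ttttkttt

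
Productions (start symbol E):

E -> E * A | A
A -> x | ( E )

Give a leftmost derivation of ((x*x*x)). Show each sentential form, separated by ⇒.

E ⇒ A   [E -> A]
A ⇒ (E)   [A -> ( E )]
(E) ⇒ (A)   [E -> A]
(A) ⇒ ((E))   [A -> ( E )]
((E)) ⇒ ((E*A))   [E -> E * A]
((E*A)) ⇒ ((E*A*A))   [E -> E * A]
((E*A*A)) ⇒ ((A*A*A))   [E -> A]
((A*A*A)) ⇒ ((x*A*A))   [A -> x]
((x*A*A)) ⇒ ((x*x*A))   [A -> x]
((x*x*A)) ⇒ ((x*x*x))   [A -> x]

E ⇒ A ⇒ (E) ⇒ (A) ⇒ ((E)) ⇒ ((E*A)) ⇒ ((E*A*A)) ⇒ ((A*A*A)) ⇒ ((x*A*A)) ⇒ ((x*x*A)) ⇒ ((x*x*x))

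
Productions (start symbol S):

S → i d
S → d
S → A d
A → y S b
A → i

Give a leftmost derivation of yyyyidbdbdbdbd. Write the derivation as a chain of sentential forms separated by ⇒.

S ⇒ Ad   [S → A d]
Ad ⇒ ySbd   [A → y S b]
ySbd ⇒ yAdbd   [S → A d]
yAdbd ⇒ yySbdbd   [A → y S b]
yySbdbd ⇒ yyAdbdbd   [S → A d]
yyAdbdbd ⇒ yyySbdbdbd   [A → y S b]
yyySbdbdbd ⇒ yyyAdbdbdbd   [S → A d]
yyyAdbdbdbd ⇒ yyyySbdbdbdbd   [A → y S b]
yyyySbdbdbdbd ⇒ yyyyidbdbdbdbd   [S → i d]

S ⇒ Ad ⇒ ySbd ⇒ yAdbd ⇒ yySbdbd ⇒ yyAdbdbd ⇒ yyySbdbdbd ⇒ yyyAdbdbdbd ⇒ yyyySbdbdbdbd ⇒ yyyyidbdbdbdbd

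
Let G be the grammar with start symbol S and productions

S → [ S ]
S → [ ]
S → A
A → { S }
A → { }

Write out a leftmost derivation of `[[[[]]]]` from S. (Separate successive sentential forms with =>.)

S => [S]   [S → [ S ]]
[S] => [[S]]   [S → [ S ]]
[[S]] => [[[S]]]   [S → [ S ]]
[[[S]]] => [[[[]]]]   [S → [ ]]

S=>[S]=>[[S]]=>[[[S]]]=>[[[[]]]]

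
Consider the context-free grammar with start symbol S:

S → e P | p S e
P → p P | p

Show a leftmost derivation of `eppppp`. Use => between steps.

S => eP => epP => eppP => epppP => eppppP => eppppp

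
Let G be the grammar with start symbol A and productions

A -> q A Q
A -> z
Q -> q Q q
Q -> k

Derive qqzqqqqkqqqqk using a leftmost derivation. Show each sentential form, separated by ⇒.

A⇒qAQ⇒qqAQQ⇒qqzQQ⇒qqzqQqQ⇒qqzqqQqqQ⇒qqzqqqQqqqQ⇒qqzqqqqQqqqqQ⇒qqzqqqqkqqqqQ⇒qqzqqqqkqqqqk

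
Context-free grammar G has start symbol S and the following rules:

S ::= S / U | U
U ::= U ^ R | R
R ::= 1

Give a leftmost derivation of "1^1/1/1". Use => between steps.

S => S/U => S/U/U => U/U/U => U^R/U/U => R^R/U/U => 1^R/U/U => 1^1/U/U => 1^1/R/U => 1^1/1/U => 1^1/1/R => 1^1/1/1

S => S/U   [S ::= S / U]
S/U => S/U/U   [S ::= S / U]
S/U/U => U/U/U   [S ::= U]
U/U/U => U^R/U/U   [U ::= U ^ R]
U^R/U/U => R^R/U/U   [U ::= R]
R^R/U/U => 1^R/U/U   [R ::= 1]
1^R/U/U => 1^1/U/U   [R ::= 1]
1^1/U/U => 1^1/R/U   [U ::= R]
1^1/R/U => 1^1/1/U   [R ::= 1]
1^1/1/U => 1^1/1/R   [U ::= R]
1^1/1/R => 1^1/1/1   [R ::= 1]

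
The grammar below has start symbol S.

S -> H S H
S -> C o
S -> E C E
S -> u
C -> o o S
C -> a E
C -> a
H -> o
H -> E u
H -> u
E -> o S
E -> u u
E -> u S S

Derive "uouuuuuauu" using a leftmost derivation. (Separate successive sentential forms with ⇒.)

S ⇒ ECE ⇒ uSSCE ⇒ uHSHSCE ⇒ uoSHSCE ⇒ uoHSHHSCE ⇒ uouSHHSCE ⇒ uouuHHSCE ⇒ uouuuHSCE ⇒ uouuuuSCE ⇒ uouuuuuCE ⇒ uouuuuuaE ⇒ uouuuuuauu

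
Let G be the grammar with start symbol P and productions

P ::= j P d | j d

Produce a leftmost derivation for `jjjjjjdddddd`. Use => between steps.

P => jPd => jjPdd => jjjPddd => jjjjPdddd => jjjjjPddddd => jjjjjjdddddd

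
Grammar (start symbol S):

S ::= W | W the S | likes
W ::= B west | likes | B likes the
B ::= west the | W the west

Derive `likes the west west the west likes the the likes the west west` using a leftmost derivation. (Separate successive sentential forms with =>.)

S => W the S => B likes the the S => W the west likes the the S => B west the west likes the the S => W the west west the west likes the the S => likes the west west the west likes the the S => likes the west west the west likes the the W => likes the west west the west likes the the B west => likes the west west the west likes the the W the west west => likes the west west the west likes the the likes the west west

S => W the S   [S ::= W the S]
W the S => B likes the the S   [W ::= B likes the]
B likes the the S => W the west likes the the S   [B ::= W the west]
W the west likes the the S => B west the west likes the the S   [W ::= B west]
B west the west likes the the S => W the west west the west likes the the S   [B ::= W the west]
W the west west the west likes the the S => likes the west west the west likes the the S   [W ::= likes]
likes the west west the west likes the the S => likes the west west the west likes the the W   [S ::= W]
likes the west west the west likes the the W => likes the west west the west likes the the B west   [W ::= B west]
likes the west west the west likes the the B west => likes the west west the west likes the the W the west west   [B ::= W the west]
likes the west west the west likes the the W the west west => likes the west west the west likes the the likes the west west   [W ::= likes]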